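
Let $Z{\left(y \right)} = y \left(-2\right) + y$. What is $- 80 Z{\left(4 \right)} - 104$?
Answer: $216$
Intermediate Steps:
$Z{\left(y \right)} = - y$ ($Z{\left(y \right)} = - 2 y + y = - y$)
$- 80 Z{\left(4 \right)} - 104 = - 80 \left(\left(-1\right) 4\right) - 104 = \left(-80\right) \left(-4\right) - 104 = 320 - 104 = 216$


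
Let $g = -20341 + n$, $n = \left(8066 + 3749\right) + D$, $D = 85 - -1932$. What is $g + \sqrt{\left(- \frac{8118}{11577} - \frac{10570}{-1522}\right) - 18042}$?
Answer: $-6509 + \frac{i \sqrt{155543988753102491}}{2936699} \approx -6509.0 + 134.3 i$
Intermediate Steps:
$D = 2017$ ($D = 85 + 1932 = 2017$)
$n = 13832$ ($n = \left(8066 + 3749\right) + 2017 = 11815 + 2017 = 13832$)
$g = -6509$ ($g = -20341 + 13832 = -6509$)
$g + \sqrt{\left(- \frac{8118}{11577} - \frac{10570}{-1522}\right) - 18042} = -6509 + \sqrt{\left(- \frac{8118}{11577} - \frac{10570}{-1522}\right) - 18042} = -6509 + \sqrt{\left(\left(-8118\right) \frac{1}{11577} - - \frac{5285}{761}\right) - 18042} = -6509 + \sqrt{\left(- \frac{2706}{3859} + \frac{5285}{761}\right) - 18042} = -6509 + \sqrt{\frac{18335549}{2936699} - 18042} = -6509 + \sqrt{- \frac{52965587809}{2936699}} = -6509 + \frac{i \sqrt{155543988753102491}}{2936699}$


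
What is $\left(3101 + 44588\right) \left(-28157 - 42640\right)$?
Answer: $-3376238133$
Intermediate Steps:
$\left(3101 + 44588\right) \left(-28157 - 42640\right) = 47689 \left(-70797\right) = -3376238133$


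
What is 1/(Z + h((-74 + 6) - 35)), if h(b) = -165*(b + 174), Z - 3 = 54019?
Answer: 1/42307 ≈ 2.3637e-5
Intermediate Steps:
Z = 54022 (Z = 3 + 54019 = 54022)
h(b) = -28710 - 165*b (h(b) = -165*(174 + b) = -28710 - 165*b)
1/(Z + h((-74 + 6) - 35)) = 1/(54022 + (-28710 - 165*((-74 + 6) - 35))) = 1/(54022 + (-28710 - 165*(-68 - 35))) = 1/(54022 + (-28710 - 165*(-103))) = 1/(54022 + (-28710 + 16995)) = 1/(54022 - 11715) = 1/42307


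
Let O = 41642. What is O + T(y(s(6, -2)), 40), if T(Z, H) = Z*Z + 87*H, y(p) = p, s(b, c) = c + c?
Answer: 45138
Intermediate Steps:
s(b, c) = 2*c
T(Z, H) = Z² + 87*H
O + T(y(s(6, -2)), 40) = 41642 + ((2*(-2))² + 87*40) = 41642 + ((-4)² + 3480) = 41642 + (16 + 3480) = 41642 + 3496 = 45138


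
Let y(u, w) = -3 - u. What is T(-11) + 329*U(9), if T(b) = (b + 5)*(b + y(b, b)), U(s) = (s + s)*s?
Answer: 53316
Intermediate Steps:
U(s) = 2*s² (U(s) = (2*s)*s = 2*s²)
T(b) = -15 - 3*b (T(b) = (b + 5)*(b + (-3 - b)) = (5 + b)*(-3) = -15 - 3*b)
T(-11) + 329*U(9) = (-15 - 3*(-11)) + 329*(2*9²) = (-15 + 33) + 329*(2*81) = 18 + 329*162 = 18 + 53298 = 53316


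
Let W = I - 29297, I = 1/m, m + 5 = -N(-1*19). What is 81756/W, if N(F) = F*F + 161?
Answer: -10771353/3859880 ≈ -2.7906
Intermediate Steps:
N(F) = 161 + F**2 (N(F) = F**2 + 161 = 161 + F**2)
m = -527 (m = -5 - (161 + (-1*19)**2) = -5 - (161 + (-19)**2) = -5 - (161 + 361) = -5 - 1*522 = -5 - 522 = -527)
I = -1/527 (I = 1/(-527) = -1/527 ≈ -0.0018975)
W = -15439520/527 (W = -1/527 - 29297 = -15439520/527 ≈ -29297.)
81756/W = 81756/(-15439520/527) = 81756*(-527/15439520) = -10771353/3859880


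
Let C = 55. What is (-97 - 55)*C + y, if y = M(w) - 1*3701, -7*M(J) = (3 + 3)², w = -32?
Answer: -84463/7 ≈ -12066.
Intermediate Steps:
M(J) = -36/7 (M(J) = -(3 + 3)²/7 = -⅐*6² = -⅐*36 = -36/7)
y = -25943/7 (y = -36/7 - 1*3701 = -36/7 - 3701 = -25943/7 ≈ -3706.1)
(-97 - 55)*C + y = (-97 - 55)*55 - 25943/7 = -152*55 - 25943/7 = -8360 - 25943/7 = -84463/7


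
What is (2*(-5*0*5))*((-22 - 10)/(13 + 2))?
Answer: 0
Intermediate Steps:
(2*(-5*0*5))*((-22 - 10)/(13 + 2)) = (2*(0*5))*(-32/15) = (2*0)*(-32*1/15) = 0*(-32/15) = 0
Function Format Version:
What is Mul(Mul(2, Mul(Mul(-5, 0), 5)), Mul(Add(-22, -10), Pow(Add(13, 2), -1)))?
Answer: 0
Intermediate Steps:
Mul(Mul(2, Mul(Mul(-5, 0), 5)), Mul(Add(-22, -10), Pow(Add(13, 2), -1))) = Mul(Mul(2, Mul(0, 5)), Mul(-32, Pow(15, -1))) = Mul(Mul(2, 0), Mul(-32, Rational(1, 15))) = Mul(0, Rational(-32, 15)) = 0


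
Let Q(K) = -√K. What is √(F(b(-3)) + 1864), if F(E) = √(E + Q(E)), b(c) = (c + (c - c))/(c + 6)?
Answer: √(1864 + √(-1 - I)) ≈ 43.179 - 0.0127*I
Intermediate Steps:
b(c) = c/(6 + c) (b(c) = (c + 0)/(6 + c) = c/(6 + c))
F(E) = √(E - √E)
√(F(b(-3)) + 1864) = √(√(-3/(6 - 3) - √(-3/(6 - 3))) + 1864) = √(√(-3/3 - √(-3/3)) + 1864) = √(√(-3*⅓ - √(-3*⅓)) + 1864) = √(√(-1 - √(-1)) + 1864) = √(√(-1 - I) + 1864) = √(1864 + √(-1 - I))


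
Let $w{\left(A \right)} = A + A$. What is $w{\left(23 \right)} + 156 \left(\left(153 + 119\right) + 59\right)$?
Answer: $51682$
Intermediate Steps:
$w{\left(A \right)} = 2 A$
$w{\left(23 \right)} + 156 \left(\left(153 + 119\right) + 59\right) = 2 \cdot 23 + 156 \left(\left(153 + 119\right) + 59\right) = 46 + 156 \left(272 + 59\right) = 46 + 156 \cdot 331 = 46 + 51636 = 51682$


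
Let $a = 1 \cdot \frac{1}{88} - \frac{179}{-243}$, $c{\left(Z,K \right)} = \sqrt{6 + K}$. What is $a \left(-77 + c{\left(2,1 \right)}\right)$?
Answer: $- \frac{111965}{1944} + \frac{15995 \sqrt{7}}{21384} \approx -55.616$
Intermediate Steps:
$a = \frac{15995}{21384}$ ($a = 1 \cdot \frac{1}{88} - - \frac{179}{243} = \frac{1}{88} + \frac{179}{243} = \frac{15995}{21384} \approx 0.74799$)
$a \left(-77 + c{\left(2,1 \right)}\right) = \frac{15995 \left(-77 + \sqrt{6 + 1}\right)}{21384} = \frac{15995 \left(-77 + \sqrt{7}\right)}{21384} = - \frac{111965}{1944} + \frac{15995 \sqrt{7}}{21384}$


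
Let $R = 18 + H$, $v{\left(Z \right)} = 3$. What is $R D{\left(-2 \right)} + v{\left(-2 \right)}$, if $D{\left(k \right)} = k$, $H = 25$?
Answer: $-83$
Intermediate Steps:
$R = 43$ ($R = 18 + 25 = 43$)
$R D{\left(-2 \right)} + v{\left(-2 \right)} = 43 \left(-2\right) + 3 = -86 + 3 = -83$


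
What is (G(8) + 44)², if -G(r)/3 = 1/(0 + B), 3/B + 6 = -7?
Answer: 3249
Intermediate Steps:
B = -3/13 (B = 3/(-6 - 7) = 3/(-13) = 3*(-1/13) = -3/13 ≈ -0.23077)
G(r) = 13 (G(r) = -3/(0 - 3/13) = -3/(-3/13) = -3*(-13/3) = 13)
(G(8) + 44)² = (13 + 44)² = 57² = 3249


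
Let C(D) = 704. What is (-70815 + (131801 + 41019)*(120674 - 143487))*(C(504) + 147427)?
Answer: -584023276665225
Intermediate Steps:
(-70815 + (131801 + 41019)*(120674 - 143487))*(C(504) + 147427) = (-70815 + (131801 + 41019)*(120674 - 143487))*(704 + 147427) = (-70815 + 172820*(-22813))*148131 = (-70815 - 3942542660)*148131 = -3942613475*148131 = -584023276665225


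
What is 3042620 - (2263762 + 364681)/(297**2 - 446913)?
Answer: 1091402592923/358704 ≈ 3.0426e+6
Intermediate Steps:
3042620 - (2263762 + 364681)/(297**2 - 446913) = 3042620 - 2628443/(88209 - 446913) = 3042620 - 2628443/(-358704) = 3042620 - 2628443*(-1)/358704 = 3042620 - 1*(-2628443/358704) = 3042620 + 2628443/358704 = 1091402592923/358704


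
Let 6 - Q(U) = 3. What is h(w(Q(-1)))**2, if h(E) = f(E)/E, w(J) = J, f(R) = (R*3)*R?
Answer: 81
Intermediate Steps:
f(R) = 3*R**2 (f(R) = (3*R)*R = 3*R**2)
Q(U) = 3 (Q(U) = 6 - 1*3 = 6 - 3 = 3)
h(E) = 3*E (h(E) = (3*E**2)/E = 3*E)
h(w(Q(-1)))**2 = (3*3)**2 = 9**2 = 81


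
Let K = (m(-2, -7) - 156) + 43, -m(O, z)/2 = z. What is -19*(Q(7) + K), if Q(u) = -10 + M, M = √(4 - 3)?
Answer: 2052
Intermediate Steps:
m(O, z) = -2*z
K = -99 (K = (-2*(-7) - 156) + 43 = (14 - 156) + 43 = -142 + 43 = -99)
M = 1 (M = √1 = 1)
Q(u) = -9 (Q(u) = -10 + 1 = -9)
-19*(Q(7) + K) = -19*(-9 - 99) = -19*(-108) = 2052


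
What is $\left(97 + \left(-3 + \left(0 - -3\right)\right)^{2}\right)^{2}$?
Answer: $9409$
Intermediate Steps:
$\left(97 + \left(-3 + \left(0 - -3\right)\right)^{2}\right)^{2} = \left(97 + \left(-3 + \left(0 + 3\right)\right)^{2}\right)^{2} = \left(97 + \left(-3 + 3\right)^{2}\right)^{2} = \left(97 + 0^{2}\right)^{2} = \left(97 + 0\right)^{2} = 97^{2} = 9409$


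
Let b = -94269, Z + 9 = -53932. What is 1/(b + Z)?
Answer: -1/148210 ≈ -6.7472e-6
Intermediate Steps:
Z = -53941 (Z = -9 - 53932 = -53941)
1/(b + Z) = 1/(-94269 - 53941) = 1/(-148210) = -1/148210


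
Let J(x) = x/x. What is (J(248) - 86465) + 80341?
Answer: -6123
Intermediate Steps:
J(x) = 1
(J(248) - 86465) + 80341 = (1 - 86465) + 80341 = -86464 + 80341 = -6123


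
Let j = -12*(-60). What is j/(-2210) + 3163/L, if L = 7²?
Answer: 695495/10829 ≈ 64.225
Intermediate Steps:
L = 49
j = 720
j/(-2210) + 3163/L = 720/(-2210) + 3163/49 = 720*(-1/2210) + 3163*(1/49) = -72/221 + 3163/49 = 695495/10829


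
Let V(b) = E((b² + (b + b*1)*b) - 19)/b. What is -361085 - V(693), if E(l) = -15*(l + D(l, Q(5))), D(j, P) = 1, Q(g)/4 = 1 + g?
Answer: -25402330/77 ≈ -3.2990e+5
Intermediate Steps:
Q(g) = 4 + 4*g (Q(g) = 4*(1 + g) = 4 + 4*g)
E(l) = -15 - 15*l (E(l) = -15*(l + 1) = -15*(1 + l) = -15 - 15*l)
V(b) = (270 - 45*b²)/b (V(b) = (-15 - 15*((b² + (b + b*1)*b) - 19))/b = (-15 - 15*((b² + (b + b)*b) - 19))/b = (-15 - 15*((b² + (2*b)*b) - 19))/b = (-15 - 15*((b² + 2*b²) - 19))/b = (-15 - 15*(3*b² - 19))/b = (-15 - 15*(-19 + 3*b²))/b = (-15 + (285 - 45*b²))/b = (270 - 45*b²)/b)
-361085 - V(693) = -361085 - (-45*693 + 270/693) = -361085 - (-31185 + 270*(1/693)) = -361085 - (-31185 + 30/77) = -361085 - 1*(-2401215/77) = -361085 + 2401215/77 = -25402330/77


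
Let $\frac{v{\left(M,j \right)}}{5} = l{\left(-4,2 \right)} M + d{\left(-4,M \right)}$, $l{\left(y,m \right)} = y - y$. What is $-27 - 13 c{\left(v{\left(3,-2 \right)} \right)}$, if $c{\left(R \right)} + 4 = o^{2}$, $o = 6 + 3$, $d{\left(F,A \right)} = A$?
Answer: $-1028$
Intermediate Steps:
$l{\left(y,m \right)} = 0$
$o = 9$
$v{\left(M,j \right)} = 5 M$ ($v{\left(M,j \right)} = 5 \left(0 M + M\right) = 5 \left(0 + M\right) = 5 M$)
$c{\left(R \right)} = 77$ ($c{\left(R \right)} = -4 + 9^{2} = -4 + 81 = 77$)
$-27 - 13 c{\left(v{\left(3,-2 \right)} \right)} = -27 - 1001 = -1028$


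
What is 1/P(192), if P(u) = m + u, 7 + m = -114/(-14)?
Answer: 7/1352 ≈ 0.0051775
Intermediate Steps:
m = 8/7 (m = -7 - 114/(-14) = -7 - 114*(-1/14) = -7 + 57/7 = 8/7 ≈ 1.1429)
P(u) = 8/7 + u
1/P(192) = 1/(8/7 + 192) = 1/(1352/7) = 7/1352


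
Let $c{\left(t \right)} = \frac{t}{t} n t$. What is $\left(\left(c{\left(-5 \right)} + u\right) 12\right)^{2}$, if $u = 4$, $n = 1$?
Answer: $144$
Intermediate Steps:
$c{\left(t \right)} = t$ ($c{\left(t \right)} = \frac{t}{t} 1 t = 1 \cdot 1 t = 1 t = t$)
$\left(\left(c{\left(-5 \right)} + u\right) 12\right)^{2} = \left(\left(-5 + 4\right) 12\right)^{2} = \left(\left(-1\right) 12\right)^{2} = \left(-12\right)^{2} = 144$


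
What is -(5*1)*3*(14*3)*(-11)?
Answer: 6930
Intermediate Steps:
-(5*1)*3*(14*3)*(-11) = -5*3*42*(-11) = -15*(-462) = -1*(-6930) = 6930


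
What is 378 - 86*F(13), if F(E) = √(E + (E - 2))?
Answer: 378 - 172*√6 ≈ -43.312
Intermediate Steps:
F(E) = √(-2 + 2*E) (F(E) = √(E + (-2 + E)) = √(-2 + 2*E))
378 - 86*F(13) = 378 - 86*√(-2 + 2*13) = 378 - 86*√(-2 + 26) = 378 - 172*√6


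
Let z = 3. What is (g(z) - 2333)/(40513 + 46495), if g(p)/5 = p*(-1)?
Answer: -587/21752 ≈ -0.026986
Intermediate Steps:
g(p) = -5*p (g(p) = 5*(p*(-1)) = 5*(-p) = -5*p)
(g(z) - 2333)/(40513 + 46495) = (-5*3 - 2333)/(40513 + 46495) = (-15 - 2333)/87008 = -2348*1/87008 = -587/21752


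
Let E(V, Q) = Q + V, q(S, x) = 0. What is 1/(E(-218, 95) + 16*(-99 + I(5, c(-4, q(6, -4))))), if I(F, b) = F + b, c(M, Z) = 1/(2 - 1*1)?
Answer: -1/1611 ≈ -0.00062073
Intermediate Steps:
c(M, Z) = 1 (c(M, Z) = 1/(2 - 1) = 1/1 = 1)
1/(E(-218, 95) + 16*(-99 + I(5, c(-4, q(6, -4))))) = 1/((95 - 218) + 16*(-99 + (5 + 1))) = 1/(-123 + 16*(-99 + 6)) = 1/(-123 + 16*(-93)) = 1/(-123 - 1488) = 1/(-1611) = -1/1611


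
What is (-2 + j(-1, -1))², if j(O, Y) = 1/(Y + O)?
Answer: 25/4 ≈ 6.2500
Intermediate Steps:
j(O, Y) = 1/(O + Y)
(-2 + j(-1, -1))² = (-2 + 1/(-1 - 1))² = (-2 + 1/(-2))² = (-2 - ½)² = (-5/2)² = 25/4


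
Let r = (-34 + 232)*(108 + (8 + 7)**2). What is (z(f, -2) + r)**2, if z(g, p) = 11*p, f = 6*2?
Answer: 4344391744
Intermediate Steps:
f = 12
r = 65934 (r = 198*(108 + 15**2) = 198*(108 + 225) = 198*333 = 65934)
(z(f, -2) + r)**2 = (11*(-2) + 65934)**2 = (-22 + 65934)**2 = 65912**2 = 4344391744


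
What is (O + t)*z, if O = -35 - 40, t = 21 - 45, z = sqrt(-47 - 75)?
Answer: -99*I*sqrt(122) ≈ -1093.5*I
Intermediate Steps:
z = I*sqrt(122) (z = sqrt(-122) = I*sqrt(122) ≈ 11.045*I)
t = -24
O = -75
(O + t)*z = (-75 - 24)*(I*sqrt(122)) = -99*I*sqrt(122)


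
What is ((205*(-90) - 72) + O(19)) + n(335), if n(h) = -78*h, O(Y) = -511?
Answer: -45163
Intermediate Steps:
((205*(-90) - 72) + O(19)) + n(335) = ((205*(-90) - 72) - 511) - 78*335 = ((-18450 - 72) - 511) - 26130 = (-18522 - 511) - 26130 = -19033 - 26130 = -45163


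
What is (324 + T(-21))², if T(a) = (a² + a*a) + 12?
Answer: 1483524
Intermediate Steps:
T(a) = 12 + 2*a² (T(a) = (a² + a²) + 12 = 2*a² + 12 = 12 + 2*a²)
(324 + T(-21))² = (324 + (12 + 2*(-21)²))² = (324 + (12 + 2*441))² = (324 + (12 + 882))² = (324 + 894)² = 1218² = 1483524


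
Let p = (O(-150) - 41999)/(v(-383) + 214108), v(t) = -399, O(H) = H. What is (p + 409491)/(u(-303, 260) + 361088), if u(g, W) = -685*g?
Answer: 87511869970/121524126887 ≈ 0.72012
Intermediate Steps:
p = -42149/213709 (p = (-150 - 41999)/(-399 + 214108) = -42149/213709 ≈ -0.19723)
(p + 409491)/(u(-303, 260) + 361088) = (-42149/213709 + 409491)/(-685*(-303) + 361088) = 87511869970/(213709*(207555 + 361088)) = (87511869970/213709)/568643 = (87511869970/213709)*(1/568643) = 87511869970/121524126887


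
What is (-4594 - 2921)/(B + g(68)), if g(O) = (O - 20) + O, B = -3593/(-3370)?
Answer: -25325550/394513 ≈ -64.194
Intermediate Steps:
B = 3593/3370 (B = -3593*(-1/3370) = 3593/3370 ≈ 1.0662)
g(O) = -20 + 2*O (g(O) = (-20 + O) + O = -20 + 2*O)
(-4594 - 2921)/(B + g(68)) = (-4594 - 2921)/(3593/3370 + (-20 + 2*68)) = -7515/(3593/3370 + (-20 + 136)) = -7515/(3593/3370 + 116) = -7515/394513/3370 = -7515*3370/394513 = -25325550/394513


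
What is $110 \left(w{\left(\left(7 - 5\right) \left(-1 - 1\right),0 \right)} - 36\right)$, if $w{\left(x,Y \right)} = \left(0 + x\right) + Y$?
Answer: $-4400$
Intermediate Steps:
$w{\left(x,Y \right)} = Y + x$ ($w{\left(x,Y \right)} = x + Y = Y + x$)
$110 \left(w{\left(\left(7 - 5\right) \left(-1 - 1\right),0 \right)} - 36\right) = 110 \left(\left(0 + \left(7 - 5\right) \left(-1 - 1\right)\right) - 36\right) = 110 \left(\left(0 + 2 \left(-2\right)\right) - 36\right) = 110 \left(\left(0 - 4\right) - 36\right) = 110 \left(-4 - 36\right) = 110 \left(-40\right) = -4400$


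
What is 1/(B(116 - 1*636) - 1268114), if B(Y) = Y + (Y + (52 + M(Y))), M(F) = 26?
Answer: -1/1269076 ≈ -7.8798e-7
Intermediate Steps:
B(Y) = 78 + 2*Y (B(Y) = Y + (Y + (52 + 26)) = Y + (Y + 78) = Y + (78 + Y) = 78 + 2*Y)
1/(B(116 - 1*636) - 1268114) = 1/((78 + 2*(116 - 1*636)) - 1268114) = 1/((78 + 2*(116 - 636)) - 1268114) = 1/((78 + 2*(-520)) - 1268114) = 1/((78 - 1040) - 1268114) = 1/(-962 - 1268114) = 1/(-1269076) = -1/1269076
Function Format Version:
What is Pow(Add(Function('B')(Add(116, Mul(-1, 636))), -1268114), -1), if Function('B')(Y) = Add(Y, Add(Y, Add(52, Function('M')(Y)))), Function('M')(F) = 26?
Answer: Rational(-1, 1269076) ≈ -7.8798e-7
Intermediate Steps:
Function('B')(Y) = Add(78, Mul(2, Y)) (Function('B')(Y) = Add(Y, Add(Y, Add(52, 26))) = Add(Y, Add(Y, 78)) = Add(Y, Add(78, Y)) = Add(78, Mul(2, Y)))
Pow(Add(Function('B')(Add(116, Mul(-1, 636))), -1268114), -1) = Pow(Add(Add(78, Mul(2, Add(116, Mul(-1, 636)))), -1268114), -1) = Pow(Add(Add(78, Mul(2, Add(116, -636))), -1268114), -1) = Pow(Add(Add(78, Mul(2, -520)), -1268114), -1) = Pow(Add(Add(78, -1040), -1268114), -1) = Pow(Add(-962, -1268114), -1) = Pow(-1269076, -1) = Rational(-1, 1269076)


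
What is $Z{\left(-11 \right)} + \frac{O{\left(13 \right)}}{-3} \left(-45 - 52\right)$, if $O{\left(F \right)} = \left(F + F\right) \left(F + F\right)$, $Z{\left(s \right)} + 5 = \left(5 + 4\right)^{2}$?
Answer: $\frac{65800}{3} \approx 21933.0$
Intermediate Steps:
$Z{\left(s \right)} = 76$ ($Z{\left(s \right)} = -5 + \left(5 + 4\right)^{2} = -5 + 9^{2} = -5 + 81 = 76$)
$O{\left(F \right)} = 4 F^{2}$ ($O{\left(F \right)} = 2 F 2 F = 4 F^{2}$)
$Z{\left(-11 \right)} + \frac{O{\left(13 \right)}}{-3} \left(-45 - 52\right) = 76 + \frac{4 \cdot 13^{2}}{-3} \left(-45 - 52\right) = 76 + 4 \cdot 169 \left(- \frac{1}{3}\right) \left(-45 - 52\right) = 76 + 676 \left(- \frac{1}{3}\right) \left(-97\right) = 76 - - \frac{65572}{3} = 76 + \frac{65572}{3} = \frac{65800}{3}$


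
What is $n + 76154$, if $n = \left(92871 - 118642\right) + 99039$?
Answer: $149422$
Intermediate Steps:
$n = 73268$ ($n = \left(92871 - 118642\right) + 99039 = -25771 + 99039 = 73268$)
$n + 76154 = 73268 + 76154 = 149422$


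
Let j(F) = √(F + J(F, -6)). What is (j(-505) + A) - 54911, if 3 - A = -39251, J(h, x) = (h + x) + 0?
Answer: -15657 + 2*I*√254 ≈ -15657.0 + 31.875*I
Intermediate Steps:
J(h, x) = h + x
A = 39254 (A = 3 - 1*(-39251) = 3 + 39251 = 39254)
j(F) = √(-6 + 2*F) (j(F) = √(F + (F - 6)) = √(F + (-6 + F)) = √(-6 + 2*F))
(j(-505) + A) - 54911 = (√(-6 + 2*(-505)) + 39254) - 54911 = (√(-6 - 1010) + 39254) - 54911 = (√(-1016) + 39254) - 54911 = (2*I*√254 + 39254) - 54911 = (39254 + 2*I*√254) - 54911 = -15657 + 2*I*√254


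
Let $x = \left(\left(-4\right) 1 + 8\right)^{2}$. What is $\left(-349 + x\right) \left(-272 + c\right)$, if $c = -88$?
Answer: $119880$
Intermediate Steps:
$x = 16$ ($x = \left(-4 + 8\right)^{2} = 4^{2} = 16$)
$\left(-349 + x\right) \left(-272 + c\right) = \left(-349 + 16\right) \left(-272 - 88\right) = \left(-333\right) \left(-360\right) = 119880$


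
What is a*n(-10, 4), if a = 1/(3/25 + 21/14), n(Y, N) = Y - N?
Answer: -700/81 ≈ -8.6420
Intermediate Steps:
a = 50/81 (a = 1/(3*(1/25) + 21*(1/14)) = 1/(3/25 + 3/2) = 1/(81/50) = 50/81 ≈ 0.61728)
a*n(-10, 4) = 50*(-10 - 1*4)/81 = 50*(-10 - 4)/81 = (50/81)*(-14) = -700/81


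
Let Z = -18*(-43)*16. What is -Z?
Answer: -12384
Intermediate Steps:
Z = 12384 (Z = 774*16 = 12384)
-Z = -1*12384 = -12384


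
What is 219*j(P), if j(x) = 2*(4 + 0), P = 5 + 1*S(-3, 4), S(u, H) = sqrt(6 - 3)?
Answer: 1752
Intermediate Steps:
S(u, H) = sqrt(3)
P = 5 + sqrt(3) (P = 5 + 1*sqrt(3) = 5 + sqrt(3) ≈ 6.7320)
j(x) = 8 (j(x) = 2*4 = 8)
219*j(P) = 219*8 = 1752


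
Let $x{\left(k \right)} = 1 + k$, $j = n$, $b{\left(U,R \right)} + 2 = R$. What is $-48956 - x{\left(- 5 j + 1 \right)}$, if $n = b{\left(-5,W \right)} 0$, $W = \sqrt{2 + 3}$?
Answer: $-48958$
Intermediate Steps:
$W = \sqrt{5} \approx 2.2361$
$b{\left(U,R \right)} = -2 + R$
$n = 0$ ($n = \left(-2 + \sqrt{5}\right) 0 = 0$)
$j = 0$
$-48956 - x{\left(- 5 j + 1 \right)} = -48956 - \left(1 + \left(\left(-5\right) 0 + 1\right)\right) = -48956 - \left(1 + \left(0 + 1\right)\right) = -48956 - \left(1 + 1\right) = -48956 - 2 = -48958$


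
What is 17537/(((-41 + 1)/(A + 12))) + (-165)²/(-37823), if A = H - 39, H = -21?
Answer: 3979675581/189115 ≈ 21044.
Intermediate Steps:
A = -60 (A = -21 - 39 = -60)
17537/(((-41 + 1)/(A + 12))) + (-165)²/(-37823) = 17537/(((-41 + 1)/(-60 + 12))) + (-165)²/(-37823) = 17537/((-40/(-48))) + 27225*(-1/37823) = 17537/((-1/48*(-40))) - 27225/37823 = 17537/(⅚) - 27225/37823 = 17537*(6/5) - 27225/37823 = 105222/5 - 27225/37823 = 3979675581/189115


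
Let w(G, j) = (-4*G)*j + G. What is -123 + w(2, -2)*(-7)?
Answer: -249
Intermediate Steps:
w(G, j) = G - 4*G*j (w(G, j) = -4*G*j + G = G - 4*G*j)
-123 + w(2, -2)*(-7) = -123 + (2*(1 - 4*(-2)))*(-7) = -123 + (2*(1 + 8))*(-7) = -123 + (2*9)*(-7) = -123 + 18*(-7) = -123 - 126 = -249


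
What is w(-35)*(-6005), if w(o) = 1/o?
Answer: 1201/7 ≈ 171.57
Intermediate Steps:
w(-35)*(-6005) = -6005/(-35) = -1/35*(-6005) = 1201/7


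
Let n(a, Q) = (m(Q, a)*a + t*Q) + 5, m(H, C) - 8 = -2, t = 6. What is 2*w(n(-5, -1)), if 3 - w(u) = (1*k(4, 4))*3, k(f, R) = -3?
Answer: 24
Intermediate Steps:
m(H, C) = 6 (m(H, C) = 8 - 2 = 6)
n(a, Q) = 5 + 6*Q + 6*a (n(a, Q) = (6*a + 6*Q) + 5 = (6*Q + 6*a) + 5 = 5 + 6*Q + 6*a)
w(u) = 12 (w(u) = 3 - 1*(-3)*3 = 3 - (-3)*3 = 3 - 1*(-9) = 3 + 9 = 12)
2*w(n(-5, -1)) = 2*12 = 24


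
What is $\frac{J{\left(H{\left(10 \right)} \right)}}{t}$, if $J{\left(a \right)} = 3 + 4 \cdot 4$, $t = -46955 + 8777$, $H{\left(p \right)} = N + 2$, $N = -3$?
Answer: $- \frac{19}{38178} \approx -0.00049767$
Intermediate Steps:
$H{\left(p \right)} = -1$ ($H{\left(p \right)} = -3 + 2 = -1$)
$t = -38178$
$J{\left(a \right)} = 19$ ($J{\left(a \right)} = 3 + 16 = 19$)
$\frac{J{\left(H{\left(10 \right)} \right)}}{t} = \frac{19}{-38178} = 19 \left(- \frac{1}{38178}\right) = - \frac{19}{38178}$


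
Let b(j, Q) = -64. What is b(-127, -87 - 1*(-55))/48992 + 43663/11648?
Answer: 66824757/17833088 ≈ 3.7472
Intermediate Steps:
b(-127, -87 - 1*(-55))/48992 + 43663/11648 = -64/48992 + 43663/11648 = -64*1/48992 + 43663*(1/11648) = -2/1531 + 43663/11648 = 66824757/17833088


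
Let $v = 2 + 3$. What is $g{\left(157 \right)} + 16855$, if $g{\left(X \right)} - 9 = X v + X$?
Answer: $17806$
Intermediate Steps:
$v = 5$
$g{\left(X \right)} = 9 + 6 X$ ($g{\left(X \right)} = 9 + \left(X 5 + X\right) = 9 + \left(5 X + X\right) = 9 + 6 X$)
$g{\left(157 \right)} + 16855 = \left(9 + 6 \cdot 157\right) + 16855 = \left(9 + 942\right) + 16855 = 951 + 16855 = 17806$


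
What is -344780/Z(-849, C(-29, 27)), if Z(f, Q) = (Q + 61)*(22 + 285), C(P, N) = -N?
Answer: -172390/5219 ≈ -33.031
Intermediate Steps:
Z(f, Q) = 18727 + 307*Q (Z(f, Q) = (61 + Q)*307 = 18727 + 307*Q)
-344780/Z(-849, C(-29, 27)) = -344780/(18727 + 307*(-1*27)) = -344780/(18727 + 307*(-27)) = -344780/(18727 - 8289) = -344780/10438 = -344780*1/10438 = -172390/5219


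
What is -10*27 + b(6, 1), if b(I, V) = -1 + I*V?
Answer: -265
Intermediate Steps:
-10*27 + b(6, 1) = -10*27 + (-1 + 6*1) = -270 + (-1 + 6) = -270 + 5 = -265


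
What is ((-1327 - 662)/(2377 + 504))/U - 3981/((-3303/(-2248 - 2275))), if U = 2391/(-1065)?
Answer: -13780805122702/2528068857 ≈ -5451.1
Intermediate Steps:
U = -797/355 (U = 2391*(-1/1065) = -797/355 ≈ -2.2451)
((-1327 - 662)/(2377 + 504))/U - 3981/((-3303/(-2248 - 2275))) = ((-1327 - 662)/(2377 + 504))/(-797/355) - 3981/((-3303/(-2248 - 2275))) = -1989/2881*(-355/797) - 3981/((-3303/(-4523))) = -1989*1/2881*(-355/797) - 3981/((-3303*(-1/4523))) = -1989/2881*(-355/797) - 3981/3303/4523 = 706095/2296157 - 3981*4523/3303 = 706095/2296157 - 6002021/1101 = -13780805122702/2528068857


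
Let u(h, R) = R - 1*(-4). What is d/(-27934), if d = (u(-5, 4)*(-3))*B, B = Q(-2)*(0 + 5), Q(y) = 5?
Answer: 300/13967 ≈ 0.021479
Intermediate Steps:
u(h, R) = 4 + R (u(h, R) = R + 4 = 4 + R)
B = 25 (B = 5*(0 + 5) = 5*5 = 25)
d = -600 (d = ((4 + 4)*(-3))*25 = (8*(-3))*25 = -24*25 = -600)
d/(-27934) = -600/(-27934) = -600*(-1/27934) = 300/13967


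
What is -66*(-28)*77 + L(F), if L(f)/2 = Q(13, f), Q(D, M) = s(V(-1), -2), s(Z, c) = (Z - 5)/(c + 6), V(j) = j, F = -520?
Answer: 142293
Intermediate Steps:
s(Z, c) = (-5 + Z)/(6 + c)
Q(D, M) = -3/2 (Q(D, M) = (-5 - 1)/(6 - 2) = -6/4 = (¼)*(-6) = -3/2)
L(f) = -3 (L(f) = 2*(-3/2) = -3)
-66*(-28)*77 + L(F) = -66*(-28)*77 - 3 = 1848*77 - 3 = 142296 - 3 = 142293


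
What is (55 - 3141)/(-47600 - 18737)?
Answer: 3086/66337 ≈ 0.046520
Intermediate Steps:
(55 - 3141)/(-47600 - 18737) = -3086/(-66337) = -3086*(-1/66337) = 3086/66337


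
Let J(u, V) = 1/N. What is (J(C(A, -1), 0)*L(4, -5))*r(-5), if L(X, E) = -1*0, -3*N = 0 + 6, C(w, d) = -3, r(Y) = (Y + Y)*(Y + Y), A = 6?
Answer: 0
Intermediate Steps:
r(Y) = 4*Y² (r(Y) = (2*Y)*(2*Y) = 4*Y²)
N = -2 (N = -(0 + 6)/3 = -⅓*6 = -2)
L(X, E) = 0
J(u, V) = -½ (J(u, V) = 1/(-2) = -½)
(J(C(A, -1), 0)*L(4, -5))*r(-5) = (-½*0)*(4*(-5)²) = 0*(4*25) = 0*100 = 0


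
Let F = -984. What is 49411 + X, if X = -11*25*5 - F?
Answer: 49020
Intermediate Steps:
X = -391 (X = -11*25*5 - 1*(-984) = -275*5 + 984 = -1375 + 984 = -391)
49411 + X = 49411 - 391 = 49020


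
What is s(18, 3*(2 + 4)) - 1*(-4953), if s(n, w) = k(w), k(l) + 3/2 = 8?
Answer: 9919/2 ≈ 4959.5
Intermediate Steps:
k(l) = 13/2 (k(l) = -3/2 + 8 = 13/2)
s(n, w) = 13/2
s(18, 3*(2 + 4)) - 1*(-4953) = 13/2 - 1*(-4953) = 13/2 + 4953 = 9919/2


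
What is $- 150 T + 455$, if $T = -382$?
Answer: $57755$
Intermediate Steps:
$- 150 T + 455 = \left(-150\right) \left(-382\right) + 455 = 57300 + 455 = 57755$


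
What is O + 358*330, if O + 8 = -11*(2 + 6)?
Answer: 118044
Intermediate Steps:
O = -96 (O = -8 - 11*(2 + 6) = -8 - 11*8 = -8 - 88 = -96)
O + 358*330 = -96 + 358*330 = -96 + 118140 = 118044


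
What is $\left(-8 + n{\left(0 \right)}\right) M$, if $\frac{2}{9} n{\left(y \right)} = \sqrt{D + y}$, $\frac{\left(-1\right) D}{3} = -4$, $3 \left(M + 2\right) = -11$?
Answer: $\frac{136}{3} - 51 \sqrt{3} \approx -43.001$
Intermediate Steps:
$M = - \frac{17}{3}$ ($M = -2 + \frac{1}{3} \left(-11\right) = -2 - \frac{11}{3} = - \frac{17}{3} \approx -5.6667$)
$D = 12$ ($D = \left(-3\right) \left(-4\right) = 12$)
$n{\left(y \right)} = \frac{9 \sqrt{12 + y}}{2}$
$\left(-8 + n{\left(0 \right)}\right) M = \left(-8 + \frac{9 \sqrt{12 + 0}}{2}\right) \left(- \frac{17}{3}\right) = \left(-8 + \frac{9 \sqrt{12}}{2}\right) \left(- \frac{17}{3}\right) = \left(-8 + \frac{9 \cdot 2 \sqrt{3}}{2}\right) \left(- \frac{17}{3}\right) = \left(-8 + 9 \sqrt{3}\right) \left(- \frac{17}{3}\right) = \frac{136}{3} - 51 \sqrt{3}$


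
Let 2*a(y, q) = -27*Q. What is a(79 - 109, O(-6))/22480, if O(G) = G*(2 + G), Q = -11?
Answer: 297/44960 ≈ 0.0066059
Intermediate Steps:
a(y, q) = 297/2 (a(y, q) = (-27*(-11))/2 = (½)*297 = 297/2)
a(79 - 109, O(-6))/22480 = (297/2)/22480 = (297/2)*(1/22480) = 297/44960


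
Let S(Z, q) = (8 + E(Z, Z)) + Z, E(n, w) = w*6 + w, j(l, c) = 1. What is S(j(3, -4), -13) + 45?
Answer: 61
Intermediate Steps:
E(n, w) = 7*w (E(n, w) = 6*w + w = 7*w)
S(Z, q) = 8 + 8*Z (S(Z, q) = (8 + 7*Z) + Z = 8 + 8*Z)
S(j(3, -4), -13) + 45 = (8 + 8*1) + 45 = (8 + 8) + 45 = 16 + 45 = 61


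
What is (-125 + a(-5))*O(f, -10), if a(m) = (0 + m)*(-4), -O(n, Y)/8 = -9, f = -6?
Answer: -7560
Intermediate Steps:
O(n, Y) = 72 (O(n, Y) = -8*(-9) = 72)
a(m) = -4*m (a(m) = m*(-4) = -4*m)
(-125 + a(-5))*O(f, -10) = (-125 - 4*(-5))*72 = (-125 + 20)*72 = -105*72 = -7560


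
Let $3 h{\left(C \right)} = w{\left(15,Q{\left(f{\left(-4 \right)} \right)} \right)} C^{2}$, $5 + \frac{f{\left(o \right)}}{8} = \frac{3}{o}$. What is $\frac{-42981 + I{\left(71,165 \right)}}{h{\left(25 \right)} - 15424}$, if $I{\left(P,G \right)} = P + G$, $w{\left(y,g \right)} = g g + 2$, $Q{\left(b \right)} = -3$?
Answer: $\frac{128235}{39397} \approx 3.2549$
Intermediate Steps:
$f{\left(o \right)} = -40 + \frac{24}{o}$ ($f{\left(o \right)} = -40 + 8 \frac{3}{o} = -40 + \frac{24}{o}$)
$w{\left(y,g \right)} = 2 + g^{2}$ ($w{\left(y,g \right)} = g^{2} + 2 = 2 + g^{2}$)
$I{\left(P,G \right)} = G + P$
$h{\left(C \right)} = \frac{11 C^{2}}{3}$ ($h{\left(C \right)} = \frac{\left(2 + \left(-3\right)^{2}\right) C^{2}}{3} = \frac{\left(2 + 9\right) C^{2}}{3} = \frac{11 C^{2}}{3}$)
$\frac{-42981 + I{\left(71,165 \right)}}{h{\left(25 \right)} - 15424} = \frac{-42981 + \left(165 + 71\right)}{\frac{11 \cdot 25^{2}}{3} - 15424} = \frac{-42981 + 236}{\frac{11}{3} \cdot 625 - 15424} = - \frac{42745}{\frac{6875}{3} - 15424} = - \frac{42745}{- \frac{39397}{3}} = \left(-42745\right) \left(- \frac{3}{39397}\right) = \frac{128235}{39397}$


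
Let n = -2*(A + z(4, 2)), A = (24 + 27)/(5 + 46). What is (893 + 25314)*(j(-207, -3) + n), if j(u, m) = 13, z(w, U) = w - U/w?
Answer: 104828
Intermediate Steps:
z(w, U) = w - U/w
A = 1 (A = 51/51 = 51*(1/51) = 1)
n = -9 (n = -2*(1 + (4 - 1*2/4)) = -2*(1 + (4 - 1*2*1/4)) = -2*(1 + (4 - 1/2)) = -2*(1 + 7/2) = -2*9/2 = -9)
(893 + 25314)*(j(-207, -3) + n) = (893 + 25314)*(13 - 9) = 26207*4 = 104828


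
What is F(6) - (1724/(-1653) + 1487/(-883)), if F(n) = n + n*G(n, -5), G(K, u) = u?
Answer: -31050073/1459599 ≈ -21.273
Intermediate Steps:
F(n) = -4*n (F(n) = n + n*(-5) = n - 5*n = -4*n)
F(6) - (1724/(-1653) + 1487/(-883)) = -4*6 - (1724/(-1653) + 1487/(-883)) = -24 - (1724*(-1/1653) + 1487*(-1/883)) = -24 - (-1724/1653 - 1487/883) = -24 - 1*(-3980303/1459599) = -24 + 3980303/1459599 = -31050073/1459599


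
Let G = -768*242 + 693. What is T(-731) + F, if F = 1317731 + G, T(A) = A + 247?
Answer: 1132084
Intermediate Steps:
T(A) = 247 + A
G = -185163 (G = -185856 + 693 = -185163)
F = 1132568 (F = 1317731 - 185163 = 1132568)
T(-731) + F = (247 - 731) + 1132568 = -484 + 1132568 = 1132084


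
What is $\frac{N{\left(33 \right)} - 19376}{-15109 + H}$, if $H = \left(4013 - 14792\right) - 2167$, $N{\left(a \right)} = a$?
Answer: $\frac{19343}{28055} \approx 0.68947$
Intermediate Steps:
$H = -12946$ ($H = -10779 - 2167 = -12946$)
$\frac{N{\left(33 \right)} - 19376}{-15109 + H} = \frac{33 - 19376}{-15109 - 12946} = - \frac{19343}{-28055} = \left(-19343\right) \left(- \frac{1}{28055}\right) = \frac{19343}{28055}$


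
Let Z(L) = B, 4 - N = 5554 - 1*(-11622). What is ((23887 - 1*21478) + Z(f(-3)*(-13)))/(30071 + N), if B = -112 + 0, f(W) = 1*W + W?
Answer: 2297/12899 ≈ 0.17808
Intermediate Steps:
N = -17172 (N = 4 - (5554 - 1*(-11622)) = 4 - (5554 + 11622) = 4 - 1*17176 = 4 - 17176 = -17172)
f(W) = 2*W (f(W) = W + W = 2*W)
B = -112
Z(L) = -112
((23887 - 1*21478) + Z(f(-3)*(-13)))/(30071 + N) = ((23887 - 1*21478) - 112)/(30071 - 17172) = ((23887 - 21478) - 112)/12899 = (2409 - 112)*(1/12899) = 2297*(1/12899) = 2297/12899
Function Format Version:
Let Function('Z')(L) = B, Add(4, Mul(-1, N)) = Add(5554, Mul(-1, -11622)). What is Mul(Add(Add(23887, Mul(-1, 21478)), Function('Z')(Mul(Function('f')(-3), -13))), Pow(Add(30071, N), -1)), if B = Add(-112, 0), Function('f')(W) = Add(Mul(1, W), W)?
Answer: Rational(2297, 12899) ≈ 0.17808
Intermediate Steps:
N = -17172 (N = Add(4, Mul(-1, Add(5554, Mul(-1, -11622)))) = Add(4, Mul(-1, Add(5554, 11622))) = Add(4, Mul(-1, 17176)) = Add(4, -17176) = -17172)
Function('f')(W) = Mul(2, W) (Function('f')(W) = Add(W, W) = Mul(2, W))
B = -112
Function('Z')(L) = -112
Mul(Add(Add(23887, Mul(-1, 21478)), Function('Z')(Mul(Function('f')(-3), -13))), Pow(Add(30071, N), -1)) = Mul(Add(Add(23887, Mul(-1, 21478)), -112), Pow(Add(30071, -17172), -1)) = Mul(Add(Add(23887, -21478), -112), Pow(12899, -1)) = Mul(Add(2409, -112), Rational(1, 12899)) = Mul(2297, Rational(1, 12899)) = Rational(2297, 12899)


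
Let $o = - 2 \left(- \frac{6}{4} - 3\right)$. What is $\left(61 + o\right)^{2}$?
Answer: $4900$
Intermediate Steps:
$o = 9$ ($o = - 2 \left(\left(-6\right) \frac{1}{4} - 3\right) = - 2 \left(- \frac{3}{2} - 3\right) = \left(-2\right) \left(- \frac{9}{2}\right) = 9$)
$\left(61 + o\right)^{2} = \left(61 + 9\right)^{2} = 70^{2} = 4900$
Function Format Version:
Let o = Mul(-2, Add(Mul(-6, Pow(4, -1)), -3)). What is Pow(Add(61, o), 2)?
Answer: 4900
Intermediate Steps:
o = 9 (o = Mul(-2, Add(Mul(-6, Rational(1, 4)), -3)) = Mul(-2, Add(Rational(-3, 2), -3)) = Mul(-2, Rational(-9, 2)) = 9)
Pow(Add(61, o), 2) = Pow(Add(61, 9), 2) = Pow(70, 2) = 4900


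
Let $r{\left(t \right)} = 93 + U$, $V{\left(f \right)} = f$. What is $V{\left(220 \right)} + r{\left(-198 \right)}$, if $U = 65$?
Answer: $378$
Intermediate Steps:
$r{\left(t \right)} = 158$ ($r{\left(t \right)} = 93 + 65 = 158$)
$V{\left(220 \right)} + r{\left(-198 \right)} = 220 + 158 = 378$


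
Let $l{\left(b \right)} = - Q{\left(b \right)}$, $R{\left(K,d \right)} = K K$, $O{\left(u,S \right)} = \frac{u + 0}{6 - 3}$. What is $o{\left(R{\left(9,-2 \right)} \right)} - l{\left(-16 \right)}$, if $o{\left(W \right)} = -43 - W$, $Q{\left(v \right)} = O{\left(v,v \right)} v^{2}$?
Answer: $- \frac{4468}{3} \approx -1489.3$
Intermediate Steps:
$O{\left(u,S \right)} = \frac{u}{3}$
$Q{\left(v \right)} = \frac{v^{3}}{3}$ ($Q{\left(v \right)} = \frac{v}{3} v^{2} = \frac{v^{3}}{3}$)
$R{\left(K,d \right)} = K^{2}$
$l{\left(b \right)} = - \frac{b^{3}}{3}$
$o{\left(R{\left(9,-2 \right)} \right)} - l{\left(-16 \right)} = \left(-43 - 9^{2}\right) - - \frac{\left(-16\right)^{3}}{3} = \left(-43 - 81\right) - \left(- \frac{1}{3}\right) \left(-4096\right) = \left(-43 - 81\right) - \frac{4096}{3} = -124 - \frac{4096}{3} = - \frac{4468}{3}$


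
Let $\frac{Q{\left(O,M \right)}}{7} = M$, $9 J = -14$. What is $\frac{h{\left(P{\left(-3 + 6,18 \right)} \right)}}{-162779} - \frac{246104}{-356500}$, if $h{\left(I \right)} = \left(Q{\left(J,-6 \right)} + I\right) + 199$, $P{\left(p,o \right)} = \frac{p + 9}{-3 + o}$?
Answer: $\frac{10001076829}{14507678375} \approx 0.68936$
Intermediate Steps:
$J = - \frac{14}{9}$ ($J = \frac{1}{9} \left(-14\right) = - \frac{14}{9} \approx -1.5556$)
$Q{\left(O,M \right)} = 7 M$
$P{\left(p,o \right)} = \frac{9 + p}{-3 + o}$
$h{\left(I \right)} = 157 + I$ ($h{\left(I \right)} = \left(7 \left(-6\right) + I\right) + 199 = \left(-42 + I\right) + 199 = 157 + I$)
$\frac{h{\left(P{\left(-3 + 6,18 \right)} \right)}}{-162779} - \frac{246104}{-356500} = \frac{157 + \frac{9 + \left(-3 + 6\right)}{-3 + 18}}{-162779} - \frac{246104}{-356500} = \left(157 + \frac{9 + 3}{15}\right) \left(- \frac{1}{162779}\right) - - \frac{61526}{89125} = \left(157 + \frac{1}{15} \cdot 12\right) \left(- \frac{1}{162779}\right) + \frac{61526}{89125} = \left(157 + \frac{4}{5}\right) \left(- \frac{1}{162779}\right) + \frac{61526}{89125} = \frac{789}{5} \left(- \frac{1}{162779}\right) + \frac{61526}{89125} = - \frac{789}{813895} + \frac{61526}{89125} = \frac{10001076829}{14507678375}$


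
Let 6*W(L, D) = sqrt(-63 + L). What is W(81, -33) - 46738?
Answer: -46738 + sqrt(2)/2 ≈ -46737.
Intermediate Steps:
W(L, D) = sqrt(-63 + L)/6
W(81, -33) - 46738 = sqrt(-63 + 81)/6 - 46738 = sqrt(18)/6 - 46738 = (3*sqrt(2))/6 - 46738 = sqrt(2)/2 - 46738 = -46738 + sqrt(2)/2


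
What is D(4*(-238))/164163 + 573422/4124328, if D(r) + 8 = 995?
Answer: 16367564587/112843676244 ≈ 0.14505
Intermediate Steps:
D(r) = 987 (D(r) = -8 + 995 = 987)
D(4*(-238))/164163 + 573422/4124328 = 987/164163 + 573422/4124328 = 987*(1/164163) + 573422*(1/4124328) = 329/54721 + 286711/2062164 = 16367564587/112843676244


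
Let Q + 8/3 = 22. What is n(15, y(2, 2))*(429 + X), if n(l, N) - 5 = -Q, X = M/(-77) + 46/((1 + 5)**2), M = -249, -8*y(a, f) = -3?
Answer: -25836421/4158 ≈ -6213.7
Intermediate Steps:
y(a, f) = 3/8 (y(a, f) = -1/8*(-3) = 3/8)
Q = 58/3 (Q = -8/3 + 22 = 58/3 ≈ 19.333)
X = 6253/1386 (X = -249/(-77) + 46/((1 + 5)**2) = -249*(-1/77) + 46/(6**2) = 249/77 + 46/36 = 249/77 + 46*(1/36) = 249/77 + 23/18 = 6253/1386 ≈ 4.5115)
n(l, N) = -43/3 (n(l, N) = 5 - 1*58/3 = 5 - 58/3 = -43/3)
n(15, y(2, 2))*(429 + X) = -43*(429 + 6253/1386)/3 = -43/3*600847/1386 = -25836421/4158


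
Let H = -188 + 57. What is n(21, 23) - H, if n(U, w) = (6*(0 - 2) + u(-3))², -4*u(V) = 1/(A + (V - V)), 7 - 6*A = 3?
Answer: 18185/64 ≈ 284.14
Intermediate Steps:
H = -131
A = ⅔ (A = 7/6 - ⅙*3 = 7/6 - ½ = ⅔ ≈ 0.66667)
u(V) = -3/8 (u(V) = -1/(4*(⅔ + (V - V))) = -1/(4*(⅔ + 0)) = -1/(4*⅔) = -¼*3/2 = -3/8)
n(U, w) = 9801/64 (n(U, w) = (6*(0 - 2) - 3/8)² = (6*(-2) - 3/8)² = (-12 - 3/8)² = (-99/8)² = 9801/64)
n(21, 23) - H = 9801/64 - 1*(-131) = 9801/64 + 131 = 18185/64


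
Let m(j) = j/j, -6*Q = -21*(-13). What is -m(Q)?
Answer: -1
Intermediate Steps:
Q = -91/2 (Q = -(-7)*(-13)/2 = -1/6*273 = -91/2 ≈ -45.500)
m(j) = 1
-m(Q) = -1*1 = -1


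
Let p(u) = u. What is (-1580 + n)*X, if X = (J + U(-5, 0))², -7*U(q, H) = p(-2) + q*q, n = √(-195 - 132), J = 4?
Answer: -39500/49 + 25*I*√327/49 ≈ -806.12 + 9.2261*I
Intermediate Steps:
n = I*√327 (n = √(-327) = I*√327 ≈ 18.083*I)
U(q, H) = 2/7 - q²/7 (U(q, H) = -(-2 + q*q)/7 = -(-2 + q²)/7 = 2/7 - q²/7)
X = 25/49 (X = (4 + (2/7 - ⅐*(-5)²))² = (4 + (2/7 - ⅐*25))² = (4 + (2/7 - 25/7))² = (4 - 23/7)² = (5/7)² = 25/49 ≈ 0.51020)
(-1580 + n)*X = (-1580 + I*√327)*(25/49) = -39500/49 + 25*I*√327/49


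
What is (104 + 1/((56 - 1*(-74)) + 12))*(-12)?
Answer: -88614/71 ≈ -1248.1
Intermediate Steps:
(104 + 1/((56 - 1*(-74)) + 12))*(-12) = (104 + 1/((56 + 74) + 12))*(-12) = (104 + 1/(130 + 12))*(-12) = (104 + 1/142)*(-12) = (14769/142)*(-12) = -88614/71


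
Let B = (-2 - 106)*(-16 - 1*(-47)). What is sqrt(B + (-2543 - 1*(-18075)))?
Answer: 2*sqrt(3046) ≈ 110.38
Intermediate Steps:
B = -3348 (B = -108*(-16 + 47) = -108*31 = -3348)
sqrt(B + (-2543 - 1*(-18075))) = sqrt(-3348 + (-2543 - 1*(-18075))) = sqrt(-3348 + (-2543 + 18075)) = sqrt(-3348 + 15532) = sqrt(12184) = 2*sqrt(3046)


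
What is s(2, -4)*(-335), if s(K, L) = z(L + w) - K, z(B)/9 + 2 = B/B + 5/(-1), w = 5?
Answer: 18760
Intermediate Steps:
z(B) = -54 (z(B) = -18 + 9*(B/B + 5/(-1)) = -18 + 9*(1 + 5*(-1)) = -18 + 9*(1 - 5) = -18 + 9*(-4) = -18 - 36 = -54)
s(K, L) = -54 - K
s(2, -4)*(-335) = (-54 - 1*2)*(-335) = (-54 - 2)*(-335) = -56*(-335) = 18760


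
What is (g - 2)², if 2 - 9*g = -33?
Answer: 289/81 ≈ 3.5679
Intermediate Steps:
g = 35/9 (g = 2/9 - ⅑*(-33) = 2/9 + 11/3 = 35/9 ≈ 3.8889)
(g - 2)² = (35/9 - 2)² = (17/9)² = 289/81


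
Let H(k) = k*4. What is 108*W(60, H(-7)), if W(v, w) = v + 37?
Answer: 10476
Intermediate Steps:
H(k) = 4*k
W(v, w) = 37 + v
108*W(60, H(-7)) = 108*(37 + 60) = 108*97 = 10476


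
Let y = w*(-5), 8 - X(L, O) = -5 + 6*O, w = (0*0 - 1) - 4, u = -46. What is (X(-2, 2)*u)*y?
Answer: -1150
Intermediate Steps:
w = -5 (w = (0 - 1) - 4 = -1 - 4 = -5)
X(L, O) = 13 - 6*O (X(L, O) = 8 - (-5 + 6*O) = 8 + (5 - 6*O) = 13 - 6*O)
y = 25 (y = -5*(-5) = 25)
(X(-2, 2)*u)*y = ((13 - 6*2)*(-46))*25 = ((13 - 12)*(-46))*25 = (1*(-46))*25 = -46*25 = -1150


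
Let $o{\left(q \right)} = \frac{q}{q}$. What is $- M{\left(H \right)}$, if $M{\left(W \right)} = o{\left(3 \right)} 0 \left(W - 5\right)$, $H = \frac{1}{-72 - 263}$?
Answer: $0$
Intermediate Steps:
$o{\left(q \right)} = 1$
$H = - \frac{1}{335}$ ($H = \frac{1}{-335} = - \frac{1}{335} \approx -0.0029851$)
$M{\left(W \right)} = 0$ ($M{\left(W \right)} = 1 \cdot 0 \left(W - 5\right) = 0 \left(-5 + W\right) = 0$)
$- M{\left(H \right)} = \left(-1\right) 0 = 0$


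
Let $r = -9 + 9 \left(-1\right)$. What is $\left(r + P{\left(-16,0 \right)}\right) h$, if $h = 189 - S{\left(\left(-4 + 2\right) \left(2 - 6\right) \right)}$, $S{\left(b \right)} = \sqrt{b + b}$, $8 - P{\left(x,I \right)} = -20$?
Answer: $1850$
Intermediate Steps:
$P{\left(x,I \right)} = 28$ ($P{\left(x,I \right)} = 8 - -20 = 8 + 20 = 28$)
$S{\left(b \right)} = \sqrt{2} \sqrt{b}$ ($S{\left(b \right)} = \sqrt{2 b} = \sqrt{2} \sqrt{b}$)
$h = 185$ ($h = 189 - \sqrt{2} \sqrt{\left(-4 + 2\right) \left(2 - 6\right)} = 189 - \sqrt{2} \sqrt{\left(-2\right) \left(-4\right)} = 189 - \sqrt{2} \sqrt{8} = 189 - \sqrt{2} \cdot 2 \sqrt{2} = 189 - 4 = 185$)
$r = -18$ ($r = -9 - 9 = -18$)
$\left(r + P{\left(-16,0 \right)}\right) h = \left(-18 + 28\right) 185 = 10 \cdot 185 = 1850$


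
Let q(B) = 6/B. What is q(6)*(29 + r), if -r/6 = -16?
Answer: 125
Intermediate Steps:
r = 96 (r = -6*(-16) = 96)
q(6)*(29 + r) = (6/6)*(29 + 96) = (6*(⅙))*125 = 1*125 = 125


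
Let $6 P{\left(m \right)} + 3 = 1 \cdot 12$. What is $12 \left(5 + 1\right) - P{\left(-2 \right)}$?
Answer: $\frac{141}{2} \approx 70.5$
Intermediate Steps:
$P{\left(m \right)} = \frac{3}{2}$ ($P{\left(m \right)} = - \frac{1}{2} + \frac{1 \cdot 12}{6} = - \frac{1}{2} + \frac{1}{6} \cdot 12 = - \frac{1}{2} + 2 = \frac{3}{2}$)
$12 \left(5 + 1\right) - P{\left(-2 \right)} = 12 \left(5 + 1\right) - \frac{3}{2} = 12 \cdot 6 - \frac{3}{2} = 72 - \frac{3}{2} = \frac{141}{2}$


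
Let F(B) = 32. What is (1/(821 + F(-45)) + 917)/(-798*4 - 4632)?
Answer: -130367/1112312 ≈ -0.11720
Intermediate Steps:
(1/(821 + F(-45)) + 917)/(-798*4 - 4632) = (1/(821 + 32) + 917)/(-798*4 - 4632) = (1/853 + 917)/(-3192 - 4632) = (1/853 + 917)/(-7824) = (782202/853)*(-1/7824) = -130367/1112312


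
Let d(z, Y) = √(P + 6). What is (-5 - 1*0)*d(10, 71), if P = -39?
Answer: -5*I*√33 ≈ -28.723*I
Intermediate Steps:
d(z, Y) = I*√33 (d(z, Y) = √(-39 + 6) = √(-33) = I*√33)
(-5 - 1*0)*d(10, 71) = (-5 - 1*0)*(I*√33) = (-5 + 0)*(I*√33) = -5*I*√33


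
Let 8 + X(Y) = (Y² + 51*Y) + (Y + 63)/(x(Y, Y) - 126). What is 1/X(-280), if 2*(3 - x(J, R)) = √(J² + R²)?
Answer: 1543213261/98936777328751 - 30380*√2/98936777328751 ≈ 1.5598e-5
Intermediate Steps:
x(J, R) = 3 - √(J² + R²)/2
X(Y) = -8 + Y² + 51*Y + (63 + Y)/(-123 - √2*√(Y²)/2) (X(Y) = -8 + ((Y² + 51*Y) + (Y + 63)/((3 - √(Y² + Y²)/2) - 126)) = -8 + ((Y² + 51*Y) + (63 + Y)/((3 - √2*√(Y²)/2) - 126)) = -8 + ((Y² + 51*Y) + (63 + Y)/(-123 - √2*√(Y²)/2)) = -8 + (Y² + 51*Y + (63 + Y)/(-123 - √2*√(Y²)/2)) = -8 + Y² + 51*Y + (63 + Y)/(-123 - √2*√(Y²)/2))
1/X(-280) = 1/((-2094 + 246*(-280)² + 12544*(-280) - 8*√2*√((-280)²) + √2*(-280)²*√((-280)²) + 51*(-280)*√2*√((-280)²))/(246 + √2*√((-280)²))) = 1/((-2094 + 246*78400 - 3512320 - 8*√2*√78400 + √2*78400*√78400 + 51*(-280)*√2*√78400)/(246 + √2*√78400)) = 1/((-2094 + 19286400 - 3512320 - 8*√2*280 + √2*78400*280 + 51*(-280)*√2*280)/(246 + √2*280)) = 1/((-2094 + 19286400 - 3512320 - 2240*√2 + 21952000*√2 - 3998400*√2)/(246 + 280*√2)) = 1/((15771986 + 17951360*√2)/(246 + 280*√2)) = (246 + 280*√2)/(15771986 + 17951360*√2)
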